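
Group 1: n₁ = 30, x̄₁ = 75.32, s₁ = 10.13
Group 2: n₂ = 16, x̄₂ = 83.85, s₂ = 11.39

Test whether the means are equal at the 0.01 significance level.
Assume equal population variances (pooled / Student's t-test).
Student's two-sample t-test (equal variances):
H₀: μ₁ = μ₂
H₁: μ₁ ≠ μ₂
df = n₁ + n₂ - 2 = 44
Pooled variance s_p² = [(n₁-1)s₁² + (n₂-1)s₂²] / (n₁ + n₂ - 2) = [(29)(10.13²) + (15)(11.39²)] / 44 = 111.8607
SE = √(s_p²(1/n₁ + 1/n₂)) = √(111.8607 × (1/30 + 1/16)) = 3.2741
t = (x̄₁ - x̄₂) / SE = (75.32 - 83.85) / 3.2741 = -8.53 / 3.2741 = -2.605
p-value = 0.0125

Since p-value > α = 0.01, we fail to reject H₀.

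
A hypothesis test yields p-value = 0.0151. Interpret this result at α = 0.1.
Since p = 0.0151 < α = 0.1, reject H₀.
There is sufficient evidence to reject the null hypothesis; the result is statistically significant at the 0.1 level.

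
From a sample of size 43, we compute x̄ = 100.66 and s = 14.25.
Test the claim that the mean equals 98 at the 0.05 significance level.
One-sample t-test:
H₀: μ = 98
H₁: μ ≠ 98
df = n - 1 = 42
t = (x̄ - μ₀) / (s/√n) = (100.66 - 98) / (14.25/√43) = 1.224
p-value = 0.2278

Since p-value > α = 0.05, we fail to reject H₀.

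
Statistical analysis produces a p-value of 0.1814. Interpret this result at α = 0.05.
Since p = 0.1814 > α = 0.05, fail to reject H₀.
There is insufficient evidence to reject the null hypothesis; the result is not statistically significant at the 0.05 level.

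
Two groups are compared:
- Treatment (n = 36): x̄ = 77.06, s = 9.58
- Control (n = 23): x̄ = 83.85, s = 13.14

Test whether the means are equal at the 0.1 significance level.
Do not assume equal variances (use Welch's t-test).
Welch's two-sample t-test:
H₀: μ₁ = μ₂
H₁: μ₁ ≠ μ₂
s₁²/n₁ = 9.58²/36 = 2.5493,  s₂²/n₂ = 13.14²/23 = 7.5069
SE = √(s₁²/n₁ + s₂²/n₂) = √(2.5493 + 7.5069) = 3.1712
df (Welch-Satterthwaite) = (s₁²/n₁ + s₂²/n₂)² / [(s₁²/n₁)²/(n₁-1) + (s₂²/n₂)²/(n₂-1)] ≈ 36.81
t = (x̄₁ - x̄₂) / SE = (77.06 - 83.85) / 3.1712 = -6.79 / 3.1712 = -2.141
p-value = 0.0389

Since p-value < α = 0.1, we reject H₀.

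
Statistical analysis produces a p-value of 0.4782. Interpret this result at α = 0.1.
Since p = 0.4782 > α = 0.1, fail to reject H₀.
There is insufficient evidence to reject the null hypothesis; the result is not statistically significant at the 0.1 level.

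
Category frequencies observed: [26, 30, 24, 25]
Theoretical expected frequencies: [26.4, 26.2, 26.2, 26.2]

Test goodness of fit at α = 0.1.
Chi-square goodness of fit test:
H₀: observed counts match expected distribution
H₁: observed counts differ from expected distribution
df = k - 1 = 3
χ² = Σ(O - E)²/E
   = (26 - 26.4)²/26.4 + (30 - 26.2)²/26.2 + (24 - 26.2)²/26.2 + (25 - 26.2)²/26.2
   = 0.006 + 0.551 + 0.185 + 0.055
   = 0.80
p-value = 0.8502

Since p-value > α = 0.1, we fail to reject H₀.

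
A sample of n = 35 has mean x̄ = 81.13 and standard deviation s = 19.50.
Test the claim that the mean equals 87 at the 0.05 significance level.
One-sample t-test:
H₀: μ = 87
H₁: μ ≠ 87
df = n - 1 = 34
t = (x̄ - μ₀) / (s/√n) = (81.13 - 87) / (19.50/√35) = -1.781
p-value = 0.0839

Since p-value > α = 0.05, we fail to reject H₀.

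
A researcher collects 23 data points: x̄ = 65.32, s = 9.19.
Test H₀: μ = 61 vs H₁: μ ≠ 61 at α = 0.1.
One-sample t-test:
H₀: μ = 61
H₁: μ ≠ 61
df = n - 1 = 22
t = (x̄ - μ₀) / (s/√n) = (65.32 - 61) / (9.19/√23) = 2.254
p-value = 0.0345

Since p-value < α = 0.1, we reject H₀.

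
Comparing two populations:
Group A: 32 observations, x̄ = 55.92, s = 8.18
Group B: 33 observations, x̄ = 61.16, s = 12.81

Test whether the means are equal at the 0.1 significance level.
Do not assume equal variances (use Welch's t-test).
Welch's two-sample t-test:
H₀: μ₁ = μ₂
H₁: μ₁ ≠ μ₂
s₁²/n₁ = 8.18²/32 = 2.0910,  s₂²/n₂ = 12.81²/33 = 4.9726
SE = √(s₁²/n₁ + s₂²/n₂) = √(2.0910 + 4.9726) = 2.6577
df (Welch-Satterthwaite) = (s₁²/n₁ + s₂²/n₂)² / [(s₁²/n₁)²/(n₁-1) + (s₂²/n₂)²/(n₂-1)] ≈ 54.60
t = (x̄₁ - x̄₂) / SE = (55.92 - 61.16) / 2.6577 = -5.24 / 2.6577 = -1.972
p-value = 0.0537

Since p-value < α = 0.1, we reject H₀.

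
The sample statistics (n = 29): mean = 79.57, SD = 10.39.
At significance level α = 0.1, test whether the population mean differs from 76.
One-sample t-test:
H₀: μ = 76
H₁: μ ≠ 76
df = n - 1 = 28
t = (x̄ - μ₀) / (s/√n) = (79.57 - 76) / (10.39/√29) = 1.850
p-value = 0.0748

Since p-value < α = 0.1, we reject H₀.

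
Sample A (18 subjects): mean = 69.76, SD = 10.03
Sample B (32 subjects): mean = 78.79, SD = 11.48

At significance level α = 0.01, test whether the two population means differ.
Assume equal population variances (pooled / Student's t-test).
Student's two-sample t-test (equal variances):
H₀: μ₁ = μ₂
H₁: μ₁ ≠ μ₂
df = n₁ + n₂ - 2 = 48
Pooled variance s_p² = [(n₁-1)s₁² + (n₂-1)s₂²] / (n₁ + n₂ - 2) = [(17)(10.03²) + (31)(11.48²)] / 48 = 120.7441
SE = √(s_p²(1/n₁ + 1/n₂)) = √(120.7441 × (1/18 + 1/32)) = 3.2375
t = (x̄₁ - x̄₂) / SE = (69.76 - 78.79) / 3.2375 = -9.03 / 3.2375 = -2.789
p-value = 0.0076

Since p-value < α = 0.01, we reject H₀.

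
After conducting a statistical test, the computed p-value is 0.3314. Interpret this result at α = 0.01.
Since p = 0.3314 > α = 0.01, fail to reject H₀.
There is insufficient evidence to reject the null hypothesis; the result is not statistically significant at the 0.01 level.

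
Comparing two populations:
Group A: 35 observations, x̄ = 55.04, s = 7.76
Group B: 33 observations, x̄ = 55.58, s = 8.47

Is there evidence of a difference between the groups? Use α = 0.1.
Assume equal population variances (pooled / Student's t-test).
Student's two-sample t-test (equal variances):
H₀: μ₁ = μ₂
H₁: μ₁ ≠ μ₂
df = n₁ + n₂ - 2 = 66
Pooled variance s_p² = [(n₁-1)s₁² + (n₂-1)s₂²] / (n₁ + n₂ - 2) = [(34)(7.76²) + (32)(8.47²)] / 66 = 65.8047
SE = √(s_p²(1/n₁ + 1/n₂)) = √(65.8047 × (1/35 + 1/33)) = 1.9683
t = (x̄₁ - x̄₂) / SE = (55.04 - 55.58) / 1.9683 = -0.54 / 1.9683 = -0.274
p-value = 0.7847

Since p-value > α = 0.1, we fail to reject H₀.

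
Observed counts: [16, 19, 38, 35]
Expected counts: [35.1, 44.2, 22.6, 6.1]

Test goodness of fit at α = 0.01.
Chi-square goodness of fit test:
H₀: observed counts match expected distribution
H₁: observed counts differ from expected distribution
df = k - 1 = 3
χ² = Σ(O - E)²/E
   = (16 - 35.1)²/35.1 + (19 - 44.2)²/44.2 + (38 - 22.6)²/22.6 + (35 - 6.1)²/6.1
   = 10.393 + 14.367 + 10.494 + 136.920
   = 172.17
p-value < 0.0001

Since p-value < α = 0.01, we reject H₀.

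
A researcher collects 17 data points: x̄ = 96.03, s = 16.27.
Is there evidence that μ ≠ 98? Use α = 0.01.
One-sample t-test:
H₀: μ = 98
H₁: μ ≠ 98
df = n - 1 = 16
t = (x̄ - μ₀) / (s/√n) = (96.03 - 98) / (16.27/√17) = -0.499
p-value = 0.6244

Since p-value > α = 0.01, we fail to reject H₀.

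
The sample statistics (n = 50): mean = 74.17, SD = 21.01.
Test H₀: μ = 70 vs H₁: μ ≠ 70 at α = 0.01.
One-sample t-test:
H₀: μ = 70
H₁: μ ≠ 70
df = n - 1 = 49
t = (x̄ - μ₀) / (s/√n) = (74.17 - 70) / (21.01/√50) = 1.403
p-value = 0.1668

Since p-value > α = 0.01, we fail to reject H₀.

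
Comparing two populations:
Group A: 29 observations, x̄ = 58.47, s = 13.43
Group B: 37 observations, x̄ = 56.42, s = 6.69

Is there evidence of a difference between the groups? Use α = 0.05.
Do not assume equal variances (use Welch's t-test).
Welch's two-sample t-test:
H₀: μ₁ = μ₂
H₁: μ₁ ≠ μ₂
s₁²/n₁ = 13.43²/29 = 6.2195,  s₂²/n₂ = 6.69²/37 = 1.2096
SE = √(s₁²/n₁ + s₂²/n₂) = √(6.2195 + 1.2096) = 2.7256
df (Welch-Satterthwaite) = (s₁²/n₁ + s₂²/n₂)² / [(s₁²/n₁)²/(n₁-1) + (s₂²/n₂)²/(n₂-1)] ≈ 38.81
t = (x̄₁ - x̄₂) / SE = (58.47 - 56.42) / 2.7256 = 2.05 / 2.7256 = 0.752
p-value = 0.4565

Since p-value > α = 0.05, we fail to reject H₀.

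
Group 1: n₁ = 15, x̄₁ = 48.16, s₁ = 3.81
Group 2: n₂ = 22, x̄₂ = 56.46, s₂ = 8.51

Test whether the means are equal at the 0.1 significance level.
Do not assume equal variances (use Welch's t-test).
Welch's two-sample t-test:
H₀: μ₁ = μ₂
H₁: μ₁ ≠ μ₂
s₁²/n₁ = 3.81²/15 = 0.9677,  s₂²/n₂ = 8.51²/22 = 3.2918
SE = √(s₁²/n₁ + s₂²/n₂) = √(0.9677 + 3.2918) = 2.0639
df (Welch-Satterthwaite) = (s₁²/n₁ + s₂²/n₂)² / [(s₁²/n₁)²/(n₁-1) + (s₂²/n₂)²/(n₂-1)] ≈ 31.13
t = (x̄₁ - x̄₂) / SE = (48.16 - 56.46) / 2.0639 = -8.30 / 2.0639 = -4.022
p-value = 0.0003

Since p-value < α = 0.1, we reject H₀.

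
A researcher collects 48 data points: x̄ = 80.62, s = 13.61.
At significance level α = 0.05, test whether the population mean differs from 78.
One-sample t-test:
H₀: μ = 78
H₁: μ ≠ 78
df = n - 1 = 47
t = (x̄ - μ₀) / (s/√n) = (80.62 - 78) / (13.61/√48) = 1.334
p-value = 0.1887

Since p-value > α = 0.05, we fail to reject H₀.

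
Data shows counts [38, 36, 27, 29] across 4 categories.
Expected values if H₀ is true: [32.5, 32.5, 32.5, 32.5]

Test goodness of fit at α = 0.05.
Chi-square goodness of fit test:
H₀: observed counts match expected distribution
H₁: observed counts differ from expected distribution
df = k - 1 = 3
χ² = Σ(O - E)²/E
   = (38 - 32.5)²/32.5 + (36 - 32.5)²/32.5 + (27 - 32.5)²/32.5 + (29 - 32.5)²/32.5
   = 0.931 + 0.377 + 0.931 + 0.377
   = 2.62
p-value = 0.4548

Since p-value > α = 0.05, we fail to reject H₀.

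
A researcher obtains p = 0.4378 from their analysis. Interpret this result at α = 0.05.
Since p = 0.4378 > α = 0.05, fail to reject H₀.
There is insufficient evidence to reject the null hypothesis; the result is not statistically significant at the 0.05 level.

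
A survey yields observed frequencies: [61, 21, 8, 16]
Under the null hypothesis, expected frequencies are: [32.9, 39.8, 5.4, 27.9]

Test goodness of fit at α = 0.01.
Chi-square goodness of fit test:
H₀: observed counts match expected distribution
H₁: observed counts differ from expected distribution
df = k - 1 = 3
χ² = Σ(O - E)²/E
   = (61 - 32.9)²/32.9 + (21 - 39.8)²/39.8 + (8 - 5.4)²/5.4 + (16 - 27.9)²/27.9
   = 24.000 + 8.880 + 1.252 + 5.076
   = 39.21
p-value < 0.0001

Since p-value < α = 0.01, we reject H₀.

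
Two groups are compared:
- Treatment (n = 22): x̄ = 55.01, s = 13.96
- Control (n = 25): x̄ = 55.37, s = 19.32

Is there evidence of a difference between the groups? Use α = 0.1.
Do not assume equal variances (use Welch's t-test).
Welch's two-sample t-test:
H₀: μ₁ = μ₂
H₁: μ₁ ≠ μ₂
s₁²/n₁ = 13.96²/22 = 8.8583,  s₂²/n₂ = 19.32²/25 = 14.9305
SE = √(s₁²/n₁ + s₂²/n₂) = √(8.8583 + 14.9305) = 4.8774
df (Welch-Satterthwaite) = (s₁²/n₁ + s₂²/n₂)² / [(s₁²/n₁)²/(n₁-1) + (s₂²/n₂)²/(n₂-1)] ≈ 43.45
t = (x̄₁ - x̄₂) / SE = (55.01 - 55.37) / 4.8774 = -0.36 / 4.8774 = -0.074
p-value = 0.9415

Since p-value > α = 0.1, we fail to reject H₀.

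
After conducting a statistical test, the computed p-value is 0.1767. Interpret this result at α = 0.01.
Since p = 0.1767 > α = 0.01, fail to reject H₀.
There is insufficient evidence to reject the null hypothesis; the result is not statistically significant at the 0.01 level.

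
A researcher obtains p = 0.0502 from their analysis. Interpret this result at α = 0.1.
Since p = 0.0502 < α = 0.1, reject H₀.
There is sufficient evidence to reject the null hypothesis; the result is statistically significant at the 0.1 level.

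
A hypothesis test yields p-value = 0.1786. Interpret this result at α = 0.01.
Since p = 0.1786 > α = 0.01, fail to reject H₀.
There is insufficient evidence to reject the null hypothesis; the result is not statistically significant at the 0.01 level.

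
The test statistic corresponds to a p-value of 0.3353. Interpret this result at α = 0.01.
Since p = 0.3353 > α = 0.01, fail to reject H₀.
There is insufficient evidence to reject the null hypothesis; the result is not statistically significant at the 0.01 level.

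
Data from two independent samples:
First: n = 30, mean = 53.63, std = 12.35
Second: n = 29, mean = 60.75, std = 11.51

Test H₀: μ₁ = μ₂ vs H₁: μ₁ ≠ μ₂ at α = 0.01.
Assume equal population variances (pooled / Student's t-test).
Student's two-sample t-test (equal variances):
H₀: μ₁ = μ₂
H₁: μ₁ ≠ μ₂
df = n₁ + n₂ - 2 = 57
Pooled variance s_p² = [(n₁-1)s₁² + (n₂-1)s₂²] / (n₁ + n₂ - 2) = [(29)(12.35²) + (28)(11.51²)] / 57 = 142.6771
SE = √(s_p²(1/n₁ + 1/n₂)) = √(142.6771 × (1/30 + 1/29)) = 3.1106
t = (x̄₁ - x̄₂) / SE = (53.63 - 60.75) / 3.1106 = -7.12 / 3.1106 = -2.289
p-value = 0.0258

Since p-value > α = 0.01, we fail to reject H₀.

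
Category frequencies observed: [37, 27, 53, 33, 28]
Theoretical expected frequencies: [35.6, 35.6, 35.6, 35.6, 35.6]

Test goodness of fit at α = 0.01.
Chi-square goodness of fit test:
H₀: observed counts match expected distribution
H₁: observed counts differ from expected distribution
df = k - 1 = 4
χ² = Σ(O - E)²/E
   = (37 - 35.6)²/35.6 + (27 - 35.6)²/35.6 + (53 - 35.6)²/35.6 + (33 - 35.6)²/35.6 + (28 - 35.6)²/35.6
   = 0.055 + 2.078 + 8.504 + 0.190 + 1.622
   = 12.45
p-value = 0.0143

Since p-value > α = 0.01, we fail to reject H₀.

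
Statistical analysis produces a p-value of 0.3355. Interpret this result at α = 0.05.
Since p = 0.3355 > α = 0.05, fail to reject H₀.
There is insufficient evidence to reject the null hypothesis; the result is not statistically significant at the 0.05 level.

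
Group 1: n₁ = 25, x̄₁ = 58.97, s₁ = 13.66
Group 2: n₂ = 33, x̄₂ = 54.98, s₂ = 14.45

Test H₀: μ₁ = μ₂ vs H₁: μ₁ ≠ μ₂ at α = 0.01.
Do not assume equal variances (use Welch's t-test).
Welch's two-sample t-test:
H₀: μ₁ = μ₂
H₁: μ₁ ≠ μ₂
s₁²/n₁ = 13.66²/25 = 7.4638,  s₂²/n₂ = 14.45²/33 = 6.3273
SE = √(s₁²/n₁ + s₂²/n₂) = √(7.4638 + 6.3273) = 3.7136
df (Welch-Satterthwaite) = (s₁²/n₁ + s₂²/n₂)² / [(s₁²/n₁)²/(n₁-1) + (s₂²/n₂)²/(n₂-1)] ≈ 53.24
t = (x̄₁ - x̄₂) / SE = (58.97 - 54.98) / 3.7136 = 3.99 / 3.7136 = 1.074
p-value = 0.2875

Since p-value > α = 0.01, we fail to reject H₀.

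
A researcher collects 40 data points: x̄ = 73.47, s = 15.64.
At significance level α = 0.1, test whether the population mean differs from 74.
One-sample t-test:
H₀: μ = 74
H₁: μ ≠ 74
df = n - 1 = 39
t = (x̄ - μ₀) / (s/√n) = (73.47 - 74) / (15.64/√40) = -0.214
p-value = 0.8314

Since p-value > α = 0.1, we fail to reject H₀.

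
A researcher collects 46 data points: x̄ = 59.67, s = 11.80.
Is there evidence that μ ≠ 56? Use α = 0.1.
One-sample t-test:
H₀: μ = 56
H₁: μ ≠ 56
df = n - 1 = 45
t = (x̄ - μ₀) / (s/√n) = (59.67 - 56) / (11.80/√46) = 2.109
p-value = 0.0405

Since p-value < α = 0.1, we reject H₀.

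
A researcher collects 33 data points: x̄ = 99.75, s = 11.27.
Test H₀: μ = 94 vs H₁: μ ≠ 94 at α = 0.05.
One-sample t-test:
H₀: μ = 94
H₁: μ ≠ 94
df = n - 1 = 32
t = (x̄ - μ₀) / (s/√n) = (99.75 - 94) / (11.27/√33) = 2.931
p-value = 0.0062

Since p-value < α = 0.05, we reject H₀.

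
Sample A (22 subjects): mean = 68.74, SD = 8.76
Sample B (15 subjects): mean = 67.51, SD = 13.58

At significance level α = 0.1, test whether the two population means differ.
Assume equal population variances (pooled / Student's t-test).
Student's two-sample t-test (equal variances):
H₀: μ₁ = μ₂
H₁: μ₁ ≠ μ₂
df = n₁ + n₂ - 2 = 35
Pooled variance s_p² = [(n₁-1)s₁² + (n₂-1)s₂²] / (n₁ + n₂ - 2) = [(21)(8.76²) + (14)(13.58²)] / 35 = 119.8091
SE = √(s_p²(1/n₁ + 1/n₂)) = √(119.8091 × (1/22 + 1/15)) = 3.6651
t = (x̄₁ - x̄₂) / SE = (68.74 - 67.51) / 3.6651 = 1.23 / 3.6651 = 0.336
p-value = 0.7392

Since p-value > α = 0.1, we fail to reject H₀.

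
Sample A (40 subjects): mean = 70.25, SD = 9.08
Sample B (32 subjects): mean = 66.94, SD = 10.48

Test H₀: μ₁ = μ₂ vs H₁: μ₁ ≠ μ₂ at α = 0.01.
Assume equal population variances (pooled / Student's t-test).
Student's two-sample t-test (equal variances):
H₀: μ₁ = μ₂
H₁: μ₁ ≠ μ₂
df = n₁ + n₂ - 2 = 70
Pooled variance s_p² = [(n₁-1)s₁² + (n₂-1)s₂²] / (n₁ + n₂ - 2) = [(39)(9.08²) + (31)(10.48²)] / 70 = 94.5736
SE = √(s_p²(1/n₁ + 1/n₂)) = √(94.5736 × (1/40 + 1/32)) = 2.3065
t = (x̄₁ - x̄₂) / SE = (70.25 - 66.94) / 2.3065 = 3.31 / 2.3065 = 1.435
p-value = 0.1557

Since p-value > α = 0.01, we fail to reject H₀.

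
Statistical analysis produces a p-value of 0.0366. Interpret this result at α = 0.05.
Since p = 0.0366 < α = 0.05, reject H₀.
There is sufficient evidence to reject the null hypothesis; the result is statistically significant at the 0.05 level.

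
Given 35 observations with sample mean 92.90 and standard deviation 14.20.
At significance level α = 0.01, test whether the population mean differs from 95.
One-sample t-test:
H₀: μ = 95
H₁: μ ≠ 95
df = n - 1 = 34
t = (x̄ - μ₀) / (s/√n) = (92.90 - 95) / (14.20/√35) = -0.875
p-value = 0.3878

Since p-value > α = 0.01, we fail to reject H₀.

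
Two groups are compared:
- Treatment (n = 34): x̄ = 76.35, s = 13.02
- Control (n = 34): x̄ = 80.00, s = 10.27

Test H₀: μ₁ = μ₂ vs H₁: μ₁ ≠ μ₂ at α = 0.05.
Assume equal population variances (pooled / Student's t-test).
Student's two-sample t-test (equal variances):
H₀: μ₁ = μ₂
H₁: μ₁ ≠ μ₂
df = n₁ + n₂ - 2 = 66
Pooled variance s_p² = [(n₁-1)s₁² + (n₂-1)s₂²] / (n₁ + n₂ - 2) = [(33)(13.02²) + (33)(10.27²)] / 66 = 137.4967
SE = √(s_p²(1/n₁ + 1/n₂)) = √(137.4967 × (1/34 + 1/34)) = 2.8439
t = (x̄₁ - x̄₂) / SE = (76.35 - 80.00) / 2.8439 = -3.65 / 2.8439 = -1.283
p-value = 0.2038

Since p-value > α = 0.05, we fail to reject H₀.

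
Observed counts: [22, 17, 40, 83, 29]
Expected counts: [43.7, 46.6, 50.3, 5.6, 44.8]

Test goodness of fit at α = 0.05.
Chi-square goodness of fit test:
H₀: observed counts match expected distribution
H₁: observed counts differ from expected distribution
df = k - 1 = 4
χ² = Σ(O - E)²/E
   = (22 - 43.7)²/43.7 + (17 - 46.6)²/46.6 + (40 - 50.3)²/50.3 + (83 - 5.6)²/5.6 + (29 - 44.8)²/44.8
   = 10.776 + 18.802 + 2.109 + 1069.779 + 5.572
   = 1107.04
p-value < 0.0001

Since p-value < α = 0.05, we reject H₀.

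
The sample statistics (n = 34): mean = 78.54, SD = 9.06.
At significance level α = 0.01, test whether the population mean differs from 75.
One-sample t-test:
H₀: μ = 75
H₁: μ ≠ 75
df = n - 1 = 33
t = (x̄ - μ₀) / (s/√n) = (78.54 - 75) / (9.06/√34) = 2.278
p-value = 0.0293

Since p-value > α = 0.01, we fail to reject H₀.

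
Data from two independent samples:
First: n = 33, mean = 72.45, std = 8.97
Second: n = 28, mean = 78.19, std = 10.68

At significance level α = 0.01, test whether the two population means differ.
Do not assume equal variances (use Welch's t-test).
Welch's two-sample t-test:
H₀: μ₁ = μ₂
H₁: μ₁ ≠ μ₂
s₁²/n₁ = 8.97²/33 = 2.4382,  s₂²/n₂ = 10.68²/28 = 4.0737
SE = √(s₁²/n₁ + s₂²/n₂) = √(2.4382 + 4.0737) = 2.5518
df (Welch-Satterthwaite) = (s₁²/n₁ + s₂²/n₂)² / [(s₁²/n₁)²/(n₁-1) + (s₂²/n₂)²/(n₂-1)] ≈ 52.98
t = (x̄₁ - x̄₂) / SE = (72.45 - 78.19) / 2.5518 = -5.74 / 2.5518 = -2.249
p-value = 0.0287

Since p-value > α = 0.01, we fail to reject H₀.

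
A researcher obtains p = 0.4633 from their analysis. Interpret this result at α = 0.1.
Since p = 0.4633 > α = 0.1, fail to reject H₀.
There is insufficient evidence to reject the null hypothesis; the result is not statistically significant at the 0.1 level.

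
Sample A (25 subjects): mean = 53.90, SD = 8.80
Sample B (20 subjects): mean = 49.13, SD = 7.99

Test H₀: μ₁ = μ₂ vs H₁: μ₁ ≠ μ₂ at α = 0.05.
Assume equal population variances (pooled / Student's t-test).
Student's two-sample t-test (equal variances):
H₀: μ₁ = μ₂
H₁: μ₁ ≠ μ₂
df = n₁ + n₂ - 2 = 43
Pooled variance s_p² = [(n₁-1)s₁² + (n₂-1)s₂²] / (n₁ + n₂ - 2) = [(24)(8.80²) + (19)(7.99²)] / 43 = 71.4307
SE = √(s_p²(1/n₁ + 1/n₂)) = √(71.4307 × (1/25 + 1/20)) = 2.5355
t = (x̄₁ - x̄₂) / SE = (53.90 - 49.13) / 2.5355 = 4.77 / 2.5355 = 1.881
p-value = 0.0667

Since p-value > α = 0.05, we fail to reject H₀.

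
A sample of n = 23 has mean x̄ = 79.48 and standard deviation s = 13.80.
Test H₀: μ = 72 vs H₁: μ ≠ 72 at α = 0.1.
One-sample t-test:
H₀: μ = 72
H₁: μ ≠ 72
df = n - 1 = 22
t = (x̄ - μ₀) / (s/√n) = (79.48 - 72) / (13.80/√23) = 2.599
p-value = 0.0164

Since p-value < α = 0.1, we reject H₀.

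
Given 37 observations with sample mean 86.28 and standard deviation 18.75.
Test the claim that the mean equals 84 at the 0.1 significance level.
One-sample t-test:
H₀: μ = 84
H₁: μ ≠ 84
df = n - 1 = 36
t = (x̄ - μ₀) / (s/√n) = (86.28 - 84) / (18.75/√37) = 0.740
p-value = 0.4643

Since p-value > α = 0.1, we fail to reject H₀.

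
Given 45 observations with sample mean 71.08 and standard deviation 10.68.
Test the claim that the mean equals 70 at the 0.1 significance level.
One-sample t-test:
H₀: μ = 70
H₁: μ ≠ 70
df = n - 1 = 44
t = (x̄ - μ₀) / (s/√n) = (71.08 - 70) / (10.68/√45) = 0.678
p-value = 0.5011

Since p-value > α = 0.1, we fail to reject H₀.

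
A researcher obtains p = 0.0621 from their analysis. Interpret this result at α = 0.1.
Since p = 0.0621 < α = 0.1, reject H₀.
There is sufficient evidence to reject the null hypothesis; the result is statistically significant at the 0.1 level.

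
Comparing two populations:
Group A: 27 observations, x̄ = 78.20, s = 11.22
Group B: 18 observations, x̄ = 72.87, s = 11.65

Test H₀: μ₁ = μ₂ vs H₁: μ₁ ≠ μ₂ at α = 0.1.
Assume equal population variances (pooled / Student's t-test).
Student's two-sample t-test (equal variances):
H₀: μ₁ = μ₂
H₁: μ₁ ≠ μ₂
df = n₁ + n₂ - 2 = 43
Pooled variance s_p² = [(n₁-1)s₁² + (n₂-1)s₂²] / (n₁ + n₂ - 2) = [(26)(11.22²) + (17)(11.65²)] / 43 = 129.7763
SE = √(s_p²(1/n₁ + 1/n₂)) = √(129.7763 × (1/27 + 1/18)) = 3.4665
t = (x̄₁ - x̄₂) / SE = (78.20 - 72.87) / 3.4665 = 5.33 / 3.4665 = 1.538
p-value = 0.1315

Since p-value > α = 0.1, we fail to reject H₀.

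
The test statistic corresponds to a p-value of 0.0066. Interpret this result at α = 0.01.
Since p = 0.0066 < α = 0.01, reject H₀.
There is sufficient evidence to reject the null hypothesis; the result is statistically significant at the 0.01 level.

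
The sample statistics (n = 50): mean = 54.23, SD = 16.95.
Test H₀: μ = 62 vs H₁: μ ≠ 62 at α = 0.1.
One-sample t-test:
H₀: μ = 62
H₁: μ ≠ 62
df = n - 1 = 49
t = (x̄ - μ₀) / (s/√n) = (54.23 - 62) / (16.95/√50) = -3.241
p-value = 0.0021

Since p-value < α = 0.1, we reject H₀.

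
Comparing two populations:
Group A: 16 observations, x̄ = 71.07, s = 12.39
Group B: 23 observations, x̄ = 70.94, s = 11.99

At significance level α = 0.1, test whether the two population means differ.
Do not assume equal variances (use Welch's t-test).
Welch's two-sample t-test:
H₀: μ₁ = μ₂
H₁: μ₁ ≠ μ₂
s₁²/n₁ = 12.39²/16 = 9.5945,  s₂²/n₂ = 11.99²/23 = 6.2504
SE = √(s₁²/n₁ + s₂²/n₂) = √(9.5945 + 6.2504) = 3.9806
df (Welch-Satterthwaite) = (s₁²/n₁ + s₂²/n₂)² / [(s₁²/n₁)²/(n₁-1) + (s₂²/n₂)²/(n₂-1)] ≈ 31.73
t = (x̄₁ - x̄₂) / SE = (71.07 - 70.94) / 3.9806 = 0.13 / 3.9806 = 0.033
p-value = 0.9742

Since p-value > α = 0.1, we fail to reject H₀.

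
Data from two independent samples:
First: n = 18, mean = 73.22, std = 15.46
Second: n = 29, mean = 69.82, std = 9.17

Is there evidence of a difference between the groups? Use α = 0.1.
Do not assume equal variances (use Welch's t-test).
Welch's two-sample t-test:
H₀: μ₁ = μ₂
H₁: μ₁ ≠ μ₂
s₁²/n₁ = 15.46²/18 = 13.2784,  s₂²/n₂ = 9.17²/29 = 2.8996
SE = √(s₁²/n₁ + s₂²/n₂) = √(13.2784 + 2.8996) = 4.0222
df (Welch-Satterthwaite) = (s₁²/n₁ + s₂²/n₂)² / [(s₁²/n₁)²/(n₁-1) + (s₂²/n₂)²/(n₂-1)] ≈ 24.53
t = (x̄₁ - x̄₂) / SE = (73.22 - 69.82) / 4.0222 = 3.40 / 4.0222 = 0.845
p-value = 0.4061

Since p-value > α = 0.1, we fail to reject H₀.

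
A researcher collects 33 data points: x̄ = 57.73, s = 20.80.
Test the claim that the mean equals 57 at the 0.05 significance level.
One-sample t-test:
H₀: μ = 57
H₁: μ ≠ 57
df = n - 1 = 32
t = (x̄ - μ₀) / (s/√n) = (57.73 - 57) / (20.80/√33) = 0.202
p-value = 0.8415

Since p-value > α = 0.05, we fail to reject H₀.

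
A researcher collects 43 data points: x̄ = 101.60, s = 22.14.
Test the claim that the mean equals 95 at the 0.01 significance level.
One-sample t-test:
H₀: μ = 95
H₁: μ ≠ 95
df = n - 1 = 42
t = (x̄ - μ₀) / (s/√n) = (101.60 - 95) / (22.14/√43) = 1.955
p-value = 0.0573

Since p-value > α = 0.01, we fail to reject H₀.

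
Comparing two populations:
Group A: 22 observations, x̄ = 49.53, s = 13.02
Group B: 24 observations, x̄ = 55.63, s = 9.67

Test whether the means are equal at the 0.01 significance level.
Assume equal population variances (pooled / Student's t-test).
Student's two-sample t-test (equal variances):
H₀: μ₁ = μ₂
H₁: μ₁ ≠ μ₂
df = n₁ + n₂ - 2 = 44
Pooled variance s_p² = [(n₁-1)s₁² + (n₂-1)s₂²] / (n₁ + n₂ - 2) = [(21)(13.02²) + (23)(9.67²)] / 44 = 129.7871
SE = √(s_p²(1/n₁ + 1/n₂)) = √(129.7871 × (1/22 + 1/24)) = 3.3626
t = (x̄₁ - x̄₂) / SE = (49.53 - 55.63) / 3.3626 = -6.10 / 3.3626 = -1.814
p-value = 0.0765

Since p-value > α = 0.01, we fail to reject H₀.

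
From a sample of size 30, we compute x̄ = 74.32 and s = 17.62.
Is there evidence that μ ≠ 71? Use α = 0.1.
One-sample t-test:
H₀: μ = 71
H₁: μ ≠ 71
df = n - 1 = 29
t = (x̄ - μ₀) / (s/√n) = (74.32 - 71) / (17.62/√30) = 1.032
p-value = 0.3106

Since p-value > α = 0.1, we fail to reject H₀.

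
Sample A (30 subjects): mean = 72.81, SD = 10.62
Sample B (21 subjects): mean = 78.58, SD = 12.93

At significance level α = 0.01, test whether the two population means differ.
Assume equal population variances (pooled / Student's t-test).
Student's two-sample t-test (equal variances):
H₀: μ₁ = μ₂
H₁: μ₁ ≠ μ₂
df = n₁ + n₂ - 2 = 49
Pooled variance s_p² = [(n₁-1)s₁² + (n₂-1)s₂²] / (n₁ + n₂ - 2) = [(29)(10.62²) + (20)(12.93²)] / 49 = 134.9887
SE = √(s_p²(1/n₁ + 1/n₂)) = √(134.9887 × (1/30 + 1/21)) = 3.3057
t = (x̄₁ - x̄₂) / SE = (72.81 - 78.58) / 3.3057 = -5.77 / 3.3057 = -1.745
p-value = 0.0872

Since p-value > α = 0.01, we fail to reject H₀.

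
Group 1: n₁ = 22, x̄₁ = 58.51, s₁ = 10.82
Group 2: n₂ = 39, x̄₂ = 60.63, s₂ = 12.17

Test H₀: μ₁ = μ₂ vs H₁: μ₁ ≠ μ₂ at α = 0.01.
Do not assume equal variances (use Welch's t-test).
Welch's two-sample t-test:
H₀: μ₁ = μ₂
H₁: μ₁ ≠ μ₂
s₁²/n₁ = 10.82²/22 = 5.3215,  s₂²/n₂ = 12.17²/39 = 3.7977
SE = √(s₁²/n₁ + s₂²/n₂) = √(5.3215 + 3.7977) = 3.0198
df (Welch-Satterthwaite) = (s₁²/n₁ + s₂²/n₂)² / [(s₁²/n₁)²/(n₁-1) + (s₂²/n₂)²/(n₂-1)] ≈ 48.12
t = (x̄₁ - x̄₂) / SE = (58.51 - 60.63) / 3.0198 = -2.12 / 3.0198 = -0.702
p-value = 0.4860

Since p-value > α = 0.01, we fail to reject H₀.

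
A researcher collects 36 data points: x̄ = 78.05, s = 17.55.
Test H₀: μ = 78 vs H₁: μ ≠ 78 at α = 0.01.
One-sample t-test:
H₀: μ = 78
H₁: μ ≠ 78
df = n - 1 = 35
t = (x̄ - μ₀) / (s/√n) = (78.05 - 78) / (17.55/√36) = 0.017
p-value = 0.9865

Since p-value > α = 0.01, we fail to reject H₀.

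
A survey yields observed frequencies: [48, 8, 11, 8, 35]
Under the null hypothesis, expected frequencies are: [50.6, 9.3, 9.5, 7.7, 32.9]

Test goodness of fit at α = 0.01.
Chi-square goodness of fit test:
H₀: observed counts match expected distribution
H₁: observed counts differ from expected distribution
df = k - 1 = 4
χ² = Σ(O - E)²/E
   = (48 - 50.6)²/50.6 + (8 - 9.3)²/9.3 + (11 - 9.5)²/9.5 + (8 - 7.7)²/7.7 + (35 - 32.9)²/32.9
   = 0.134 + 0.182 + 0.237 + 0.012 + 0.134
   = 0.70
p-value = 0.9516

Since p-value > α = 0.01, we fail to reject H₀.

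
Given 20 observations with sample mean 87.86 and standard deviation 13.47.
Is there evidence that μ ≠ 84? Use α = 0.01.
One-sample t-test:
H₀: μ = 84
H₁: μ ≠ 84
df = n - 1 = 19
t = (x̄ - μ₀) / (s/√n) = (87.86 - 84) / (13.47/√20) = 1.282
p-value = 0.2154

Since p-value > α = 0.01, we fail to reject H₀.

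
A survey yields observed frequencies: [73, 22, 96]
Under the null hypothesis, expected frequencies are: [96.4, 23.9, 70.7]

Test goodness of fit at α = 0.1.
Chi-square goodness of fit test:
H₀: observed counts match expected distribution
H₁: observed counts differ from expected distribution
df = k - 1 = 2
χ² = Σ(O - E)²/E
   = (73 - 96.4)²/96.4 + (22 - 23.9)²/23.9 + (96 - 70.7)²/70.7
   = 5.680 + 0.151 + 9.054
   = 14.88
p-value = 0.0006

Since p-value < α = 0.1, we reject H₀.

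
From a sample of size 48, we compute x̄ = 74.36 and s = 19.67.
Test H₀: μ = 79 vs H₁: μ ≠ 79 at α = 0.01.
One-sample t-test:
H₀: μ = 79
H₁: μ ≠ 79
df = n - 1 = 47
t = (x̄ - μ₀) / (s/√n) = (74.36 - 79) / (19.67/√48) = -1.634
p-value = 0.1089

Since p-value > α = 0.01, we fail to reject H₀.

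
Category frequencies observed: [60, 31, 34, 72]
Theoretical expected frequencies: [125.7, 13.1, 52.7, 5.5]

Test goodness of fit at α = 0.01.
Chi-square goodness of fit test:
H₀: observed counts match expected distribution
H₁: observed counts differ from expected distribution
df = k - 1 = 3
χ² = Σ(O - E)²/E
   = (60 - 125.7)²/125.7 + (31 - 13.1)²/13.1 + (34 - 52.7)²/52.7 + (72 - 5.5)²/5.5
   = 34.340 + 24.459 + 6.635 + 804.045
   = 869.48
p-value < 0.0001

Since p-value < α = 0.01, we reject H₀.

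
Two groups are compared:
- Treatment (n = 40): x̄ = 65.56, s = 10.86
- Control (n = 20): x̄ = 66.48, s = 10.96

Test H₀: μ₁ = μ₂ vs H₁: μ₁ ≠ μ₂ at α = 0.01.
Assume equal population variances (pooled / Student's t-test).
Student's two-sample t-test (equal variances):
H₀: μ₁ = μ₂
H₁: μ₁ ≠ μ₂
df = n₁ + n₂ - 2 = 58
Pooled variance s_p² = [(n₁-1)s₁² + (n₂-1)s₂²] / (n₁ + n₂ - 2) = [(39)(10.86²) + (19)(10.96²)] / 58 = 118.6544
SE = √(s_p²(1/n₁ + 1/n₂)) = √(118.6544 × (1/40 + 1/20)) = 2.9831
t = (x̄₁ - x̄₂) / SE = (65.56 - 66.48) / 2.9831 = -0.92 / 2.9831 = -0.308
p-value = 0.7589

Since p-value > α = 0.01, we fail to reject H₀.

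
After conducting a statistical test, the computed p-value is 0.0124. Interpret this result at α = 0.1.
Since p = 0.0124 < α = 0.1, reject H₀.
There is sufficient evidence to reject the null hypothesis; the result is statistically significant at the 0.1 level.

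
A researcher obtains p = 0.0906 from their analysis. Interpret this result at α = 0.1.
Since p = 0.0906 < α = 0.1, reject H₀.
There is sufficient evidence to reject the null hypothesis; the result is statistically significant at the 0.1 level.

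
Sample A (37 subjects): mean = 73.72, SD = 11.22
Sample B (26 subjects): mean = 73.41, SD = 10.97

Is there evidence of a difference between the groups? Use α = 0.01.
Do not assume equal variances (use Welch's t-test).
Welch's two-sample t-test:
H₀: μ₁ = μ₂
H₁: μ₁ ≠ μ₂
s₁²/n₁ = 11.22²/37 = 3.4024,  s₂²/n₂ = 10.97²/26 = 4.6285
SE = √(s₁²/n₁ + s₂²/n₂) = √(3.4024 + 4.6285) = 2.8339
df (Welch-Satterthwaite) = (s₁²/n₁ + s₂²/n₂)² / [(s₁²/n₁)²/(n₁-1) + (s₂²/n₂)²/(n₂-1)] ≈ 54.73
t = (x̄₁ - x̄₂) / SE = (73.72 - 73.41) / 2.8339 = 0.31 / 2.8339 = 0.109
p-value = 0.9133

Since p-value > α = 0.01, we fail to reject H₀.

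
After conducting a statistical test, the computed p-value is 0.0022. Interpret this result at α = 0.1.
Since p = 0.0022 < α = 0.1, reject H₀.
There is sufficient evidence to reject the null hypothesis; the result is statistically significant at the 0.1 level.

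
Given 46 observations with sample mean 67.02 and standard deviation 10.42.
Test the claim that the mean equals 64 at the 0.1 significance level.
One-sample t-test:
H₀: μ = 64
H₁: μ ≠ 64
df = n - 1 = 45
t = (x̄ - μ₀) / (s/√n) = (67.02 - 64) / (10.42/√46) = 1.966
p-value = 0.0555

Since p-value < α = 0.1, we reject H₀.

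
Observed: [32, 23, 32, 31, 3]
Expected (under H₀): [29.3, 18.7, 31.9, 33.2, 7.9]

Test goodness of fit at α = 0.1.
Chi-square goodness of fit test:
H₀: observed counts match expected distribution
H₁: observed counts differ from expected distribution
df = k - 1 = 4
χ² = Σ(O - E)²/E
   = (32 - 29.3)²/29.3 + (23 - 18.7)²/18.7 + (32 - 31.9)²/31.9 + (31 - 33.2)²/33.2 + (3 - 7.9)²/7.9
   = 0.249 + 0.989 + 0.000 + 0.146 + 3.039
   = 4.42
p-value = 0.3518

Since p-value > α = 0.1, we fail to reject H₀.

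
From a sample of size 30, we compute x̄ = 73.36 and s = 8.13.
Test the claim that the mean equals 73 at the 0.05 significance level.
One-sample t-test:
H₀: μ = 73
H₁: μ ≠ 73
df = n - 1 = 29
t = (x̄ - μ₀) / (s/√n) = (73.36 - 73) / (8.13/√30) = 0.243
p-value = 0.8101

Since p-value > α = 0.05, we fail to reject H₀.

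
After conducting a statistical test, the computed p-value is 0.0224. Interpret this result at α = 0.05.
Since p = 0.0224 < α = 0.05, reject H₀.
There is sufficient evidence to reject the null hypothesis; the result is statistically significant at the 0.05 level.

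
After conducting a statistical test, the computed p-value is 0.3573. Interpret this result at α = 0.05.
Since p = 0.3573 > α = 0.05, fail to reject H₀.
There is insufficient evidence to reject the null hypothesis; the result is not statistically significant at the 0.05 level.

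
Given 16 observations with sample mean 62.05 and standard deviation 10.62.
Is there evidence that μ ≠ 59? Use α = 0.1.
One-sample t-test:
H₀: μ = 59
H₁: μ ≠ 59
df = n - 1 = 15
t = (x̄ - μ₀) / (s/√n) = (62.05 - 59) / (10.62/√16) = 1.149
p-value = 0.2686

Since p-value > α = 0.1, we fail to reject H₀.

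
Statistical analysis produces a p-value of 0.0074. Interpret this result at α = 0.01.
Since p = 0.0074 < α = 0.01, reject H₀.
There is sufficient evidence to reject the null hypothesis; the result is statistically significant at the 0.01 level.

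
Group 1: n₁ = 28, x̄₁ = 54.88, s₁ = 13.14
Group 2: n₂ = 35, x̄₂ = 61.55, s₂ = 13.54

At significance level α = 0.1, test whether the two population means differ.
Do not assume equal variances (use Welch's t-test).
Welch's two-sample t-test:
H₀: μ₁ = μ₂
H₁: μ₁ ≠ μ₂
s₁²/n₁ = 13.14²/28 = 6.1664,  s₂²/n₂ = 13.54²/35 = 5.2380
SE = √(s₁²/n₁ + s₂²/n₂) = √(6.1664 + 5.2380) = 3.3770
df (Welch-Satterthwaite) = (s₁²/n₁ + s₂²/n₂)² / [(s₁²/n₁)²/(n₁-1) + (s₂²/n₂)²/(n₂-1)] ≈ 58.71
t = (x̄₁ - x̄₂) / SE = (54.88 - 61.55) / 3.3770 = -6.67 / 3.3770 = -1.975
p-value = 0.0530

Since p-value < α = 0.1, we reject H₀.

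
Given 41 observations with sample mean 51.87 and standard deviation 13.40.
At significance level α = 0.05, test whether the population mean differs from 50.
One-sample t-test:
H₀: μ = 50
H₁: μ ≠ 50
df = n - 1 = 40
t = (x̄ - μ₀) / (s/√n) = (51.87 - 50) / (13.40/√41) = 0.894
p-value = 0.3769

Since p-value > α = 0.05, we fail to reject H₀.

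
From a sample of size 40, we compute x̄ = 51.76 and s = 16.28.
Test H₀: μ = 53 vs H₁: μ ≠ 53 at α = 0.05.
One-sample t-test:
H₀: μ = 53
H₁: μ ≠ 53
df = n - 1 = 39
t = (x̄ - μ₀) / (s/√n) = (51.76 - 53) / (16.28/√40) = -0.482
p-value = 0.6327

Since p-value > α = 0.05, we fail to reject H₀.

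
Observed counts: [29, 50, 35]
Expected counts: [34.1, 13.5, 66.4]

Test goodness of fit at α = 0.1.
Chi-square goodness of fit test:
H₀: observed counts match expected distribution
H₁: observed counts differ from expected distribution
df = k - 1 = 2
χ² = Σ(O - E)²/E
   = (29 - 34.1)²/34.1 + (50 - 13.5)²/13.5 + (35 - 66.4)²/66.4
   = 0.763 + 98.685 + 14.849
   = 114.30
p-value < 0.0001

Since p-value < α = 0.1, we reject H₀.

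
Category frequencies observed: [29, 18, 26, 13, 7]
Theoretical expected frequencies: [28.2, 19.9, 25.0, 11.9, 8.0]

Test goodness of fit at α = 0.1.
Chi-square goodness of fit test:
H₀: observed counts match expected distribution
H₁: observed counts differ from expected distribution
df = k - 1 = 4
χ² = Σ(O - E)²/E
   = (29 - 28.2)²/28.2 + (18 - 19.9)²/19.9 + (26 - 25.0)²/25.0 + (13 - 11.9)²/11.9 + (7 - 8.0)²/8.0
   = 0.023 + 0.181 + 0.040 + 0.102 + 0.125
   = 0.47
p-value = 0.9763

Since p-value > α = 0.1, we fail to reject H₀.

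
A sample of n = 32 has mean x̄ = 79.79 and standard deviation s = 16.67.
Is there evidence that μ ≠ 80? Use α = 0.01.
One-sample t-test:
H₀: μ = 80
H₁: μ ≠ 80
df = n - 1 = 31
t = (x̄ - μ₀) / (s/√n) = (79.79 - 80) / (16.67/√32) = -0.071
p-value = 0.9436

Since p-value > α = 0.01, we fail to reject H₀.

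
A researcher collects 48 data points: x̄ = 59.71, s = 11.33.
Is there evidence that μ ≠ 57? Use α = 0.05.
One-sample t-test:
H₀: μ = 57
H₁: μ ≠ 57
df = n - 1 = 47
t = (x̄ - μ₀) / (s/√n) = (59.71 - 57) / (11.33/√48) = 1.657
p-value = 0.1042

Since p-value > α = 0.05, we fail to reject H₀.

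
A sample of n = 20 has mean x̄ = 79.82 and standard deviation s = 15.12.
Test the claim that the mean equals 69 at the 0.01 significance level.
One-sample t-test:
H₀: μ = 69
H₁: μ ≠ 69
df = n - 1 = 19
t = (x̄ - μ₀) / (s/√n) = (79.82 - 69) / (15.12/√20) = 3.200
p-value = 0.0047

Since p-value < α = 0.01, we reject H₀.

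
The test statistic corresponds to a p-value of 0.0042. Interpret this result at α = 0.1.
Since p = 0.0042 < α = 0.1, reject H₀.
There is sufficient evidence to reject the null hypothesis; the result is statistically significant at the 0.1 level.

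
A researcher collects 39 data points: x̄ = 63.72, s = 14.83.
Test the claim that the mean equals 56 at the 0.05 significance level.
One-sample t-test:
H₀: μ = 56
H₁: μ ≠ 56
df = n - 1 = 38
t = (x̄ - μ₀) / (s/√n) = (63.72 - 56) / (14.83/√39) = 3.251
p-value = 0.0024

Since p-value < α = 0.05, we reject H₀.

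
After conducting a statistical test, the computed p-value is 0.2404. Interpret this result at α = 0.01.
Since p = 0.2404 > α = 0.01, fail to reject H₀.
There is insufficient evidence to reject the null hypothesis; the result is not statistically significant at the 0.01 level.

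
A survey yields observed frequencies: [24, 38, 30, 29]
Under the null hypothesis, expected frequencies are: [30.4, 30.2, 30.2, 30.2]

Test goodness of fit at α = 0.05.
Chi-square goodness of fit test:
H₀: observed counts match expected distribution
H₁: observed counts differ from expected distribution
df = k - 1 = 3
χ² = Σ(O - E)²/E
   = (24 - 30.4)²/30.4 + (38 - 30.2)²/30.2 + (30 - 30.2)²/30.2 + (29 - 30.2)²/30.2
   = 1.347 + 2.015 + 0.001 + 0.048
   = 3.41
p-value = 0.3325

Since p-value > α = 0.05, we fail to reject H₀.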